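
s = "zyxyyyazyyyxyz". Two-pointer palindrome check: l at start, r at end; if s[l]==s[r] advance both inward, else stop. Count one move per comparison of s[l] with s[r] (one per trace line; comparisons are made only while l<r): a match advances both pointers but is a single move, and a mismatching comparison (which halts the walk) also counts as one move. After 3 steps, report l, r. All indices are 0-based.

l=3, r=10

[0,13] 'z'=='z' → l++,r--
[1,12] 'y'=='y' → l++,r--
[2,11] 'x'=='x' → l++,r--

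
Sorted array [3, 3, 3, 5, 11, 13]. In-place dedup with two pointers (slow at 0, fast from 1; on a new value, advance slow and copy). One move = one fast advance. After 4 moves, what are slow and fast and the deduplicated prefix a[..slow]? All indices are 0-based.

slow=2, fast=5, prefix=[3, 5, 11]

(s=0,f=1) a[fast]=3=a[slow] dup → fast++
(s=0,f=2) a[fast]=3=a[slow] dup → fast++
(s=0,f=3) a[fast]=5≠a[slow]=3 write a[1]=5 → slow++,fast++
(s=1,f=4) a[fast]=11≠a[slow]=5 write a[2]=11 → slow++,fast++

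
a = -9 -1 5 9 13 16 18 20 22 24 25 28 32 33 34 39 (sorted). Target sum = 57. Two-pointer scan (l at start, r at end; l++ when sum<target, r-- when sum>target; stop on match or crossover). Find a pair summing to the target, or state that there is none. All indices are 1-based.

l=1 r=16: -9+39=30 <57, l++
l=2 r=16: -1+39=38 <57, l++
l=3 r=16: 5+39=44 <57, l++
l=4 r=16: 9+39=48 <57, l++
l=5 r=16: 13+39=52 <57, l++
l=6 r=16: 16+39=55 <57, l++
l=7 r=16: 18+39=57, found

(18, 39)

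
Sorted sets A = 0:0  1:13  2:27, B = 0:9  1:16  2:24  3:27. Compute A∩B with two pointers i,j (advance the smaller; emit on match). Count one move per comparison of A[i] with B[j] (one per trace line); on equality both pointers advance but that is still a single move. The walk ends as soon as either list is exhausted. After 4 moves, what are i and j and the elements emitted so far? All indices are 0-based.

i=2, j=2, emitted=[]

[i=0,j=0] 0<9 → i++
[i=1,j=0] 13>9 → j++
[i=1,j=1] 13<16 → i++
[i=2,j=1] 27>16 → j++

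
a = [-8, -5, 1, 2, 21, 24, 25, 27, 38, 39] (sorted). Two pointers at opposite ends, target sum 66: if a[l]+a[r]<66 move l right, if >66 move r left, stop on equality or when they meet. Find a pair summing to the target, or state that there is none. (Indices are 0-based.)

(27, 39)

l=0 r=9: -8+39=31 <66, l++
l=1 r=9: -5+39=34 <66, l++
l=2 r=9: 1+39=40 <66, l++
l=3 r=9: 2+39=41 <66, l++
l=4 r=9: 21+39=60 <66, l++
l=5 r=9: 24+39=63 <66, l++
l=6 r=9: 25+39=64 <66, l++
l=7 r=9: 27+39=66, found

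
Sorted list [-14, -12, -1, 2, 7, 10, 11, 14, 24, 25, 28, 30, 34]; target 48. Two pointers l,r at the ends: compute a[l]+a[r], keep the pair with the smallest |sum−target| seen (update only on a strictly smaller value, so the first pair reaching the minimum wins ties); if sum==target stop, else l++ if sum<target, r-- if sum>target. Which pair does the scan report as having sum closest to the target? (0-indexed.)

[0,12] -14+34=20 d=28 * → l++
[1,12] -12+34=22 d=26 * → l++
[2,12] -1+34=33 d=15 * → l++
[3,12] 2+34=36 d=12 * → l++
[4,12] 7+34=41 d=7 * → l++
[5,12] 10+34=44 d=4 * → l++
[6,12] 11+34=45 d=3 * → l++
[7,12] 14+34=48 d=0 * → stop

pair (14, 34) with sum 48 (|Δ|=0)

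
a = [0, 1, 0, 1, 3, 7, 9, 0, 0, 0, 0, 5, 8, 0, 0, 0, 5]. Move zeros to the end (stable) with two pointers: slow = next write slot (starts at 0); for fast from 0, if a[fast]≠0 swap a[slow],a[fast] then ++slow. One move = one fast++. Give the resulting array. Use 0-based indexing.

slow=0 fast=0: a[fast]=0, fast++
slow=0 fast=1: a[fast]=1≠0 swap→a[0]=1, slow++,fast++
slow=1 fast=2: a[fast]=0, fast++
slow=1 fast=3: a[fast]=1≠0 swap→a[1]=1, slow++,fast++
slow=2 fast=4: a[fast]=3≠0 swap→a[2]=3, slow++,fast++
slow=3 fast=5: a[fast]=7≠0 swap→a[3]=7, slow++,fast++
slow=4 fast=6: a[fast]=9≠0 swap→a[4]=9, slow++,fast++
slow=5 fast=7: a[fast]=0, fast++
slow=5 fast=8: a[fast]=0, fast++
slow=5 fast=9: a[fast]=0, fast++
slow=5 fast=10: a[fast]=0, fast++
slow=5 fast=11: a[fast]=5≠0 swap→a[5]=5, slow++,fast++
slow=6 fast=12: a[fast]=8≠0 swap→a[6]=8, slow++,fast++
slow=7 fast=13: a[fast]=0, fast++
slow=7 fast=14: a[fast]=0, fast++
slow=7 fast=15: a[fast]=0, fast++
slow=7 fast=16: a[fast]=5≠0 swap→a[7]=5, slow++,fast++

[1, 1, 3, 7, 9, 5, 8, 5, 0, 0, 0, 0, 0, 0, 0, 0, 0]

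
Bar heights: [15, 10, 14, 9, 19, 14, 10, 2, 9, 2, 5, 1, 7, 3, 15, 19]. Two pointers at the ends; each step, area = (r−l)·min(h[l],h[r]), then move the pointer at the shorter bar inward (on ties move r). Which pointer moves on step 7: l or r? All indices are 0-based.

r

[0,15] min(15,19)*15=225 best=225 * → l++
[1,15] min(10,19)*14=140 best=225 → l++
[2,15] min(14,19)*13=182 best=225 → l++
[3,15] min(9,19)*12=108 best=225 → l++
[4,15] min(19,19)*11=209 best=225 → r--
[4,14] min(19,15)*10=150 best=225 → r--
[4,13] min(19,3)*9=27 best=225 → r--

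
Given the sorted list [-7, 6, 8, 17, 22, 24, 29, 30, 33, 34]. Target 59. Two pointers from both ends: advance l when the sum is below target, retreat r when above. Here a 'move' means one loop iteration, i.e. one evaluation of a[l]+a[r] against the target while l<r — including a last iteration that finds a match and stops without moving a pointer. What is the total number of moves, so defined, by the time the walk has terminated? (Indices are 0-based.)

l=0 r=9: -7+34=27 <59, l++
l=1 r=9: 6+34=40 <59, l++
l=2 r=9: 8+34=42 <59, l++
l=3 r=9: 17+34=51 <59, l++
l=4 r=9: 22+34=56 <59, l++
l=5 r=9: 24+34=58 <59, l++
l=6 r=9: 29+34=63 >59, r--
l=6 r=8: 29+33=62 >59, r--
l=6 r=7: 29+30=59, found

9 moves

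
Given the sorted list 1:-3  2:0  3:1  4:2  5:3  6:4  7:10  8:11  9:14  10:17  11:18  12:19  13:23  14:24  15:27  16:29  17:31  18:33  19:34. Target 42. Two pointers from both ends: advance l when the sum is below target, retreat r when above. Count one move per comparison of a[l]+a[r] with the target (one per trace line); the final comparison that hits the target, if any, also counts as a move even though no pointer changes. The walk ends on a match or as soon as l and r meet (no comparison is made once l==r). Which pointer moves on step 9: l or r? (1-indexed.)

[1,19] -3+34=31 <42 → l++
[2,19] 0+34=34 <42 → l++
[3,19] 1+34=35 <42 → l++
[4,19] 2+34=36 <42 → l++
[5,19] 3+34=37 <42 → l++
[6,19] 4+34=38 <42 → l++
[7,19] 10+34=44 >42 → r--
[7,18] 10+33=43 >42 → r--
[7,17] 10+31=41 <42 → l++

l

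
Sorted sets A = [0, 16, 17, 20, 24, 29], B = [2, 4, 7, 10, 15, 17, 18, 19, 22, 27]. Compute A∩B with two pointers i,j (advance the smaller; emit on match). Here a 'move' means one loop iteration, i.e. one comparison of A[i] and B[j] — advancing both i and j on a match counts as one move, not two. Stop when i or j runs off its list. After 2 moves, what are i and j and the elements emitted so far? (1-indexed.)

i=2, j=2, emitted=[]

i=1 j=1: 0<2, i++
i=2 j=1: 16>2, j++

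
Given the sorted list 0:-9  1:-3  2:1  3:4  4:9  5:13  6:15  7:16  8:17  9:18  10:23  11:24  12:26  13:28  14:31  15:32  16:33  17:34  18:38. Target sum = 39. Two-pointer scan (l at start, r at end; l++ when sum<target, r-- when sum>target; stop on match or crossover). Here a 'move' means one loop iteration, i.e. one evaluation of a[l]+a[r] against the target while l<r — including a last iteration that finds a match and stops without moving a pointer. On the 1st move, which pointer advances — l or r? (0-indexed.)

l=0 r=18: -9+38=29 <39, l++

l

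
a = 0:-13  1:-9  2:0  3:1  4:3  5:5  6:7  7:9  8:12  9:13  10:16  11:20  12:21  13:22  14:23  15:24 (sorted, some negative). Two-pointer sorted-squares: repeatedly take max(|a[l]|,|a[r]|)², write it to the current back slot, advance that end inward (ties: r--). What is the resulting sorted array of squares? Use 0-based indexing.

l=0 r=15: |-13|<=|24| out[15]=576, r--
l=0 r=14: |-13|<=|23| out[14]=529, r--
l=0 r=13: |-13|<=|22| out[13]=484, r--
l=0 r=12: |-13|<=|21| out[12]=441, r--
l=0 r=11: |-13|<=|20| out[11]=400, r--
l=0 r=10: |-13|<=|16| out[10]=256, r--
l=0 r=9: |-13|<=|13| out[9]=169, r--
l=0 r=8: |-13|>|12| out[8]=169, l++
l=1 r=8: |-9|<=|12| out[7]=144, r--
l=1 r=7: |-9|<=|9| out[6]=81, r--
l=1 r=6: |-9|>|7| out[5]=81, l++
l=2 r=6: |0|<=|7| out[4]=49, r--
l=2 r=5: |0|<=|5| out[3]=25, r--
l=2 r=4: |0|<=|3| out[2]=9, r--
l=2 r=3: |0|<=|1| out[1]=1, r--
l=2 r=2: |0|<=|0| out[0]=0, r--

[0, 1, 9, 25, 49, 81, 81, 144, 169, 169, 256, 400, 441, 484, 529, 576]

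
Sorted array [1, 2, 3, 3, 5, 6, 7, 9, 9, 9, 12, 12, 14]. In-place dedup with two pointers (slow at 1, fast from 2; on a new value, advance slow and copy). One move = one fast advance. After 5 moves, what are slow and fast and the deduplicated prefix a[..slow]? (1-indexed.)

slow=1 fast=2: a[fast]=2≠a[slow]=1 write a[2]=2, slow++,fast++
slow=2 fast=3: a[fast]=3≠a[slow]=2 write a[3]=3, slow++,fast++
slow=3 fast=4: a[fast]=3=a[slow] dup, fast++
slow=3 fast=5: a[fast]=5≠a[slow]=3 write a[4]=5, slow++,fast++
slow=4 fast=6: a[fast]=6≠a[slow]=5 write a[5]=6, slow++,fast++

slow=5, fast=7, prefix=[1, 2, 3, 5, 6]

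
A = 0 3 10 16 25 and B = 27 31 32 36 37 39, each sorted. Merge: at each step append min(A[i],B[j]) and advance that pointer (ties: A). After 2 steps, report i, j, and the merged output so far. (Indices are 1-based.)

[i=1,j=1] A[i]=0<=B[j]=27 take 0 → i++
[i=2,j=1] A[i]=3<=B[j]=27 take 3 → i++

i=3, j=1, merged so far=[0, 3]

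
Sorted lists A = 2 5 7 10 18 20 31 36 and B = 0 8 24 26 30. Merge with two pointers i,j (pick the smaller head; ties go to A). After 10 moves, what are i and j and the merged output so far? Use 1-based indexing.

i=1 j=1: A[i]=2>B[j]=0 take 0, j++
i=1 j=2: A[i]=2<=B[j]=8 take 2, i++
i=2 j=2: A[i]=5<=B[j]=8 take 5, i++
i=3 j=2: A[i]=7<=B[j]=8 take 7, i++
i=4 j=2: A[i]=10>B[j]=8 take 8, j++
i=4 j=3: A[i]=10<=B[j]=24 take 10, i++
i=5 j=3: A[i]=18<=B[j]=24 take 18, i++
i=6 j=3: A[i]=20<=B[j]=24 take 20, i++
i=7 j=3: A[i]=31>B[j]=24 take 24, j++
i=7 j=4: A[i]=31>B[j]=26 take 26, j++

i=7, j=5, merged so far=[0, 2, 5, 7, 8, 10, 18, 20, 24, 26]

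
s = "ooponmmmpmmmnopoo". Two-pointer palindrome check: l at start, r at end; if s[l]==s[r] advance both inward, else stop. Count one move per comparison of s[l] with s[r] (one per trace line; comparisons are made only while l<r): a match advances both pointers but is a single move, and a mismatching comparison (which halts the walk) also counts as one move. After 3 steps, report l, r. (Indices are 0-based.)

[0,16] 'o'=='o' → l++,r--
[1,15] 'o'=='o' → l++,r--
[2,14] 'p'=='p' → l++,r--

l=3, r=13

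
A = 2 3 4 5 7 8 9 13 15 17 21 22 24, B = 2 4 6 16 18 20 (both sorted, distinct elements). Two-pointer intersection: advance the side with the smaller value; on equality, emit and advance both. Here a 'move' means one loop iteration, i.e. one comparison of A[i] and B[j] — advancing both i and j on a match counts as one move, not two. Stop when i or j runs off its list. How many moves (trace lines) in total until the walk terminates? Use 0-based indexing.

[i=0,j=0] 2==2 emit → i++,j++
[i=1,j=1] 3<4 → i++
[i=2,j=1] 4==4 emit → i++,j++
[i=3,j=2] 5<6 → i++
[i=4,j=2] 7>6 → j++
[i=4,j=3] 7<16 → i++
[i=5,j=3] 8<16 → i++
[i=6,j=3] 9<16 → i++
[i=7,j=3] 13<16 → i++
[i=8,j=3] 15<16 → i++
[i=9,j=3] 17>16 → j++
[i=9,j=4] 17<18 → i++
[i=10,j=4] 21>18 → j++
[i=10,j=5] 21>20 → j++

14 moves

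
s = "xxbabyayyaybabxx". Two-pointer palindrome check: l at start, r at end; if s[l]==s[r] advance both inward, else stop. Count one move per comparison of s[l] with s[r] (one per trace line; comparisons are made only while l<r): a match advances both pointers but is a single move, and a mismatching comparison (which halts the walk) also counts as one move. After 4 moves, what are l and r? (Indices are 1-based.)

l=5, r=12

[1,16] 'x'=='x' → l++,r--
[2,15] 'x'=='x' → l++,r--
[3,14] 'b'=='b' → l++,r--
[4,13] 'a'=='a' → l++,r--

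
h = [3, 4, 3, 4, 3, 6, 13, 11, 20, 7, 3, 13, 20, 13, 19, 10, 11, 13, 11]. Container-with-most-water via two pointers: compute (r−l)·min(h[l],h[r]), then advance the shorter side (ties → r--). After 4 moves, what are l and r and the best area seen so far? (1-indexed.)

l=1 r=19: min(3,11)*18=54 best=54 *, l++
l=2 r=19: min(4,11)*17=68 best=68 *, l++
l=3 r=19: min(3,11)*16=48 best=68, l++
l=4 r=19: min(4,11)*15=60 best=68, l++

l=5, r=19, best area=68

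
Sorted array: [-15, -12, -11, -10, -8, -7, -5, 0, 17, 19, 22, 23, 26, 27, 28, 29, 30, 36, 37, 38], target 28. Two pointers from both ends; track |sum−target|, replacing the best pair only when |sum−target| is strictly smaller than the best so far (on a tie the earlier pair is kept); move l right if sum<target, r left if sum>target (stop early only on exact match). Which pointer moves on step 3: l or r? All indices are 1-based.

l

[1,20] -15+38=23 d=5 * → l++
[2,20] -12+38=26 d=2 * → l++
[3,20] -11+38=27 d=1 * → l++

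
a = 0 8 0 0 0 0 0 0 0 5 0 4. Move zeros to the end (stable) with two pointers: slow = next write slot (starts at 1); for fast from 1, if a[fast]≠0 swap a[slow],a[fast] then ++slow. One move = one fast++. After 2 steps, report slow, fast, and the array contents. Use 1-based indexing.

(s=1,f=1) a[fast]=0 → fast++
(s=1,f=2) a[fast]=8≠0 swap→a[1]=8 → slow++,fast++

slow=2, fast=3, a=[8, 0, 0, 0, 0, 0, 0, 0, 0, 5, 0, 4]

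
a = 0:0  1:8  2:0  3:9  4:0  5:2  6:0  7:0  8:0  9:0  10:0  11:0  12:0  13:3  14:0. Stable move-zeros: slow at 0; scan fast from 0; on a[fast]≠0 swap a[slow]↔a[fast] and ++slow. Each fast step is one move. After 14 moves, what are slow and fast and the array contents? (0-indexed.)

(s=0,f=0) a[fast]=0 → fast++
(s=0,f=1) a[fast]=8≠0 swap→a[0]=8 → slow++,fast++
(s=1,f=2) a[fast]=0 → fast++
(s=1,f=3) a[fast]=9≠0 swap→a[1]=9 → slow++,fast++
(s=2,f=4) a[fast]=0 → fast++
(s=2,f=5) a[fast]=2≠0 swap→a[2]=2 → slow++,fast++
(s=3,f=6) a[fast]=0 → fast++
(s=3,f=7) a[fast]=0 → fast++
(s=3,f=8) a[fast]=0 → fast++
(s=3,f=9) a[fast]=0 → fast++
(s=3,f=10) a[fast]=0 → fast++
(s=3,f=11) a[fast]=0 → fast++
(s=3,f=12) a[fast]=0 → fast++
(s=3,f=13) a[fast]=3≠0 swap→a[3]=3 → slow++,fast++

slow=4, fast=14, a=[8, 9, 2, 3, 0, 0, 0, 0, 0, 0, 0, 0, 0, 0, 0]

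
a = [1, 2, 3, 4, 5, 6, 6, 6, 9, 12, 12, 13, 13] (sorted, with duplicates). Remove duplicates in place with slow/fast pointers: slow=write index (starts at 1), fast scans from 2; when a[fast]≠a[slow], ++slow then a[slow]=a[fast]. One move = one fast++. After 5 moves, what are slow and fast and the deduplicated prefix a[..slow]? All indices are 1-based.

slow=6, fast=7, prefix=[1, 2, 3, 4, 5, 6]

(s=1,f=2) a[fast]=2≠a[slow]=1 write a[2]=2 → slow++,fast++
(s=2,f=3) a[fast]=3≠a[slow]=2 write a[3]=3 → slow++,fast++
(s=3,f=4) a[fast]=4≠a[slow]=3 write a[4]=4 → slow++,fast++
(s=4,f=5) a[fast]=5≠a[slow]=4 write a[5]=5 → slow++,fast++
(s=5,f=6) a[fast]=6≠a[slow]=5 write a[6]=6 → slow++,fast++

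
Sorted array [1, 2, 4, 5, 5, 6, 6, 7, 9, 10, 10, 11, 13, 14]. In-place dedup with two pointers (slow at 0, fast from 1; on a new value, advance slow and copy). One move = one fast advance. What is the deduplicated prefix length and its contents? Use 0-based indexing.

length 11; prefix = [1, 2, 4, 5, 6, 7, 9, 10, 11, 13, 14]

(s=0,f=1) a[fast]=2≠a[slow]=1 write a[1]=2 → slow++,fast++
(s=1,f=2) a[fast]=4≠a[slow]=2 write a[2]=4 → slow++,fast++
(s=2,f=3) a[fast]=5≠a[slow]=4 write a[3]=5 → slow++,fast++
(s=3,f=4) a[fast]=5=a[slow] dup → fast++
(s=3,f=5) a[fast]=6≠a[slow]=5 write a[4]=6 → slow++,fast++
(s=4,f=6) a[fast]=6=a[slow] dup → fast++
(s=4,f=7) a[fast]=7≠a[slow]=6 write a[5]=7 → slow++,fast++
(s=5,f=8) a[fast]=9≠a[slow]=7 write a[6]=9 → slow++,fast++
(s=6,f=9) a[fast]=10≠a[slow]=9 write a[7]=10 → slow++,fast++
(s=7,f=10) a[fast]=10=a[slow] dup → fast++
(s=7,f=11) a[fast]=11≠a[slow]=10 write a[8]=11 → slow++,fast++
(s=8,f=12) a[fast]=13≠a[slow]=11 write a[9]=13 → slow++,fast++
(s=9,f=13) a[fast]=14≠a[slow]=13 write a[10]=14 → slow++,fast++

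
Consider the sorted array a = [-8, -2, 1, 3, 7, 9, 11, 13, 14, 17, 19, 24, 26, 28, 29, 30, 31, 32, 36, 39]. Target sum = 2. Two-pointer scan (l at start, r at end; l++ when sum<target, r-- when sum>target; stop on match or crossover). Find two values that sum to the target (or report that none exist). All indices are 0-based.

no pair

[0,19] -8+39=31 >2 → r--
[0,18] -8+36=28 >2 → r--
[0,17] -8+32=24 >2 → r--
[0,16] -8+31=23 >2 → r--
[0,15] -8+30=22 >2 → r--
[0,14] -8+29=21 >2 → r--
[0,13] -8+28=20 >2 → r--
[0,12] -8+26=18 >2 → r--
[0,11] -8+24=16 >2 → r--
[0,10] -8+19=11 >2 → r--
[0,9] -8+17=9 >2 → r--
[0,8] -8+14=6 >2 → r--
[0,7] -8+13=5 >2 → r--
[0,6] -8+11=3 >2 → r--
[0,5] -8+9=1 <2 → l++
[1,5] -2+9=7 >2 → r--
[1,4] -2+7=5 >2 → r--
[1,3] -2+3=1 <2 → l++
[2,3] 1+3=4 >2 → r--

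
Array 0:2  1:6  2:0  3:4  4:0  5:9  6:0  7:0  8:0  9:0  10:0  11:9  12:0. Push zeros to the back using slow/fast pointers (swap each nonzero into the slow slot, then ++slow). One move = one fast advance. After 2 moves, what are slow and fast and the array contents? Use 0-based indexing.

(s=0,f=0) a[fast]=2≠0 swap→a[0]=2 → slow++,fast++
(s=1,f=1) a[fast]=6≠0 swap→a[1]=6 → slow++,fast++

slow=2, fast=2, a=[2, 6, 0, 4, 0, 9, 0, 0, 0, 0, 0, 9, 0]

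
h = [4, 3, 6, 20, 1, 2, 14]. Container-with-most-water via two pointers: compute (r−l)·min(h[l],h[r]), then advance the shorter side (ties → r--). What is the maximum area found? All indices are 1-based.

max area = 42

l=1 r=7: min(4,14)*6=24 best=24 *, l++
l=2 r=7: min(3,14)*5=15 best=24, l++
l=3 r=7: min(6,14)*4=24 best=24, l++
l=4 r=7: min(20,14)*3=42 best=42 *, r--
l=4 r=6: min(20,2)*2=4 best=42, r--
l=4 r=5: min(20,1)*1=1 best=42, r--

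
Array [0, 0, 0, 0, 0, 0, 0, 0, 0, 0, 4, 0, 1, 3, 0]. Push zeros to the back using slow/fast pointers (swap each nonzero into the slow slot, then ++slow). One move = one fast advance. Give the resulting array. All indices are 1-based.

(s=1,f=1) a[fast]=0 → fast++
(s=1,f=2) a[fast]=0 → fast++
(s=1,f=3) a[fast]=0 → fast++
(s=1,f=4) a[fast]=0 → fast++
(s=1,f=5) a[fast]=0 → fast++
(s=1,f=6) a[fast]=0 → fast++
(s=1,f=7) a[fast]=0 → fast++
(s=1,f=8) a[fast]=0 → fast++
(s=1,f=9) a[fast]=0 → fast++
(s=1,f=10) a[fast]=0 → fast++
(s=1,f=11) a[fast]=4≠0 swap→a[1]=4 → slow++,fast++
(s=2,f=12) a[fast]=0 → fast++
(s=2,f=13) a[fast]=1≠0 swap→a[2]=1 → slow++,fast++
(s=3,f=14) a[fast]=3≠0 swap→a[3]=3 → slow++,fast++
(s=4,f=15) a[fast]=0 → fast++

[4, 1, 3, 0, 0, 0, 0, 0, 0, 0, 0, 0, 0, 0, 0]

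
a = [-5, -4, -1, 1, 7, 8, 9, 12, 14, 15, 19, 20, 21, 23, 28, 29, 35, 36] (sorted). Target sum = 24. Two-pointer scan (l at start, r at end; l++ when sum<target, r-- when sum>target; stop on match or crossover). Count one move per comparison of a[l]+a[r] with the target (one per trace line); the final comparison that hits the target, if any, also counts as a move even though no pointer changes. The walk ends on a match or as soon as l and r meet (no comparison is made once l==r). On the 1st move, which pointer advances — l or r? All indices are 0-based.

r

[0,17] -5+36=31 >24 → r--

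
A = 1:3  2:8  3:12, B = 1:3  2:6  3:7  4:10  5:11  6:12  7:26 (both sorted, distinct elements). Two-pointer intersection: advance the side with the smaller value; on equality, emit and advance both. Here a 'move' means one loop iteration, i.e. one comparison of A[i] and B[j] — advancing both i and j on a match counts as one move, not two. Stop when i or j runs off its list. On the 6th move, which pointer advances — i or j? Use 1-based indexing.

j

i=1 j=1: 3==3 emit, i++,j++
i=2 j=2: 8>6, j++
i=2 j=3: 8>7, j++
i=2 j=4: 8<10, i++
i=3 j=4: 12>10, j++
i=3 j=5: 12>11, j++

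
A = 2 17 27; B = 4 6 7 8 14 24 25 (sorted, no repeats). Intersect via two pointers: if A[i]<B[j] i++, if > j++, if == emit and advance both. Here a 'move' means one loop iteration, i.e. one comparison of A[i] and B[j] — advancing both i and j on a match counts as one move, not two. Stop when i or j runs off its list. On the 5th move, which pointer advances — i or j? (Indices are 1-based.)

[i=1,j=1] 2<4 → i++
[i=2,j=1] 17>4 → j++
[i=2,j=2] 17>6 → j++
[i=2,j=3] 17>7 → j++
[i=2,j=4] 17>8 → j++

j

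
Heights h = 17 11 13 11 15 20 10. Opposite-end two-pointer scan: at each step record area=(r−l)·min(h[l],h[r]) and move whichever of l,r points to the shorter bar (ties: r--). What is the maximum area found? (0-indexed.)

max area = 85

[0,6] min(17,10)*6=60 best=60 * → r--
[0,5] min(17,20)*5=85 best=85 * → l++
[1,5] min(11,20)*4=44 best=85 → l++
[2,5] min(13,20)*3=39 best=85 → l++
[3,5] min(11,20)*2=22 best=85 → l++
[4,5] min(15,20)*1=15 best=85 → l++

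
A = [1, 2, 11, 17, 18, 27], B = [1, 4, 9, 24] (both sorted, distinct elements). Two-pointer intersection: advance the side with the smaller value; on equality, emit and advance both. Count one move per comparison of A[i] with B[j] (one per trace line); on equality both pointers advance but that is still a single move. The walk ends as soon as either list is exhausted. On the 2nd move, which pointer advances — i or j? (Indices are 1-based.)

i

i=1 j=1: 1==1 emit, i++,j++
i=2 j=2: 2<4, i++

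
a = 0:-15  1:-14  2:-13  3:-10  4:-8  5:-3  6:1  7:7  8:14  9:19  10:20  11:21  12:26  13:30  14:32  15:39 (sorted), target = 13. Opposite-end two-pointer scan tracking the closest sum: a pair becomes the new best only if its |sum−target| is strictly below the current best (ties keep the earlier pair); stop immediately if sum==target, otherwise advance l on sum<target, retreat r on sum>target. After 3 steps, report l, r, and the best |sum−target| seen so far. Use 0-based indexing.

l=0, r=12, best |Δ|=2

[0,15] -15+39=24 d=11 * → r--
[0,14] -15+32=17 d=4 * → r--
[0,13] -15+30=15 d=2 * → r--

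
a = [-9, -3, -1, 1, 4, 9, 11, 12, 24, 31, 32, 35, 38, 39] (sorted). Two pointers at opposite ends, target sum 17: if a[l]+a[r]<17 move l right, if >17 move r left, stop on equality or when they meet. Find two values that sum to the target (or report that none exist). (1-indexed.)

l=1 r=14: -9+39=30 >17, r--
l=1 r=13: -9+38=29 >17, r--
l=1 r=12: -9+35=26 >17, r--
l=1 r=11: -9+32=23 >17, r--
l=1 r=10: -9+31=22 >17, r--
l=1 r=9: -9+24=15 <17, l++
l=2 r=9: -3+24=21 >17, r--
l=2 r=8: -3+12=9 <17, l++
l=3 r=8: -1+12=11 <17, l++
l=4 r=8: 1+12=13 <17, l++
l=5 r=8: 4+12=16 <17, l++
l=6 r=8: 9+12=21 >17, r--
l=6 r=7: 9+11=20 >17, r--

no pair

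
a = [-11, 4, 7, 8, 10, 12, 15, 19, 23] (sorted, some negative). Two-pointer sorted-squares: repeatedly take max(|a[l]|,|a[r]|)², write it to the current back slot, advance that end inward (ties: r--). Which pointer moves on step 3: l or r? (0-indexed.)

r

[0,8] |-11|<=|23| out[8]=529 → r--
[0,7] |-11|<=|19| out[7]=361 → r--
[0,6] |-11|<=|15| out[6]=225 → r--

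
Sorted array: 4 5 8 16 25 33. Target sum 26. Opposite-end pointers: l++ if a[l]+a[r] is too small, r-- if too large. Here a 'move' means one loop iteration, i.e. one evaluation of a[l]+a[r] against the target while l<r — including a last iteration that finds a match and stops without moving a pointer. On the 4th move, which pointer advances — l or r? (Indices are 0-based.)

l=0 r=5: 4+33=37 >26, r--
l=0 r=4: 4+25=29 >26, r--
l=0 r=3: 4+16=20 <26, l++
l=1 r=3: 5+16=21 <26, l++

l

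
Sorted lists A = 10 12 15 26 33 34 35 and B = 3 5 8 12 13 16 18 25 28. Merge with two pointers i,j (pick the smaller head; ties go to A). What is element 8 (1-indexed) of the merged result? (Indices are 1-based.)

[i=1,j=1] A[i]=10>B[j]=3 take 3 → j++
[i=1,j=2] A[i]=10>B[j]=5 take 5 → j++
[i=1,j=3] A[i]=10>B[j]=8 take 8 → j++
[i=1,j=4] A[i]=10<=B[j]=12 take 10 → i++
[i=2,j=4] A[i]=12<=B[j]=12 take 12 → i++
[i=3,j=4] A[i]=15>B[j]=12 take 12 → j++
[i=3,j=5] A[i]=15>B[j]=13 take 13 → j++
[i=3,j=6] A[i]=15<=B[j]=16 take 15 → i++
[i=4,j=6] A[i]=26>B[j]=16 take 16 → j++
[i=4,j=7] A[i]=26>B[j]=18 take 18 → j++
[i=4,j=8] A[i]=26>B[j]=25 take 25 → j++
[i=4,j=9] A[i]=26<=B[j]=28 take 26 → i++
[i=5,j=9] A[i]=33>B[j]=28 take 28 → j++
[i=5,j=10] B done, take A[i]=33 → i++
[i=6,j=10] B done, take A[i]=34 → i++
[i=7,j=10] B done, take A[i]=35 → i++

merged[8] = 15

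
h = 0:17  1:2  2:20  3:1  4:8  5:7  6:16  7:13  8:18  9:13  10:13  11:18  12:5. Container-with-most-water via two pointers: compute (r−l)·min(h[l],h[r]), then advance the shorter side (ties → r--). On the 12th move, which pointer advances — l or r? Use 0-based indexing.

[0,12] min(17,5)*12=60 best=60 * → r--
[0,11] min(17,18)*11=187 best=187 * → l++
[1,11] min(2,18)*10=20 best=187 → l++
[2,11] min(20,18)*9=162 best=187 → r--
[2,10] min(20,13)*8=104 best=187 → r--
[2,9] min(20,13)*7=91 best=187 → r--
[2,8] min(20,18)*6=108 best=187 → r--
[2,7] min(20,13)*5=65 best=187 → r--
[2,6] min(20,16)*4=64 best=187 → r--
[2,5] min(20,7)*3=21 best=187 → r--
[2,4] min(20,8)*2=16 best=187 → r--
[2,3] min(20,1)*1=1 best=187 → r--

r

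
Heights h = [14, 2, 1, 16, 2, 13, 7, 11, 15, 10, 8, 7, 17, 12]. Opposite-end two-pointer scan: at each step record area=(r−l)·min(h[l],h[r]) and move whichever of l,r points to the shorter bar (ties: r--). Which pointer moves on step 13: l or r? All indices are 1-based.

l

l=1 r=14: min(14,12)*13=156 best=156 *, r--
l=1 r=13: min(14,17)*12=168 best=168 *, l++
l=2 r=13: min(2,17)*11=22 best=168, l++
l=3 r=13: min(1,17)*10=10 best=168, l++
l=4 r=13: min(16,17)*9=144 best=168, l++
l=5 r=13: min(2,17)*8=16 best=168, l++
l=6 r=13: min(13,17)*7=91 best=168, l++
l=7 r=13: min(7,17)*6=42 best=168, l++
l=8 r=13: min(11,17)*5=55 best=168, l++
l=9 r=13: min(15,17)*4=60 best=168, l++
l=10 r=13: min(10,17)*3=30 best=168, l++
l=11 r=13: min(8,17)*2=16 best=168, l++
l=12 r=13: min(7,17)*1=7 best=168, l++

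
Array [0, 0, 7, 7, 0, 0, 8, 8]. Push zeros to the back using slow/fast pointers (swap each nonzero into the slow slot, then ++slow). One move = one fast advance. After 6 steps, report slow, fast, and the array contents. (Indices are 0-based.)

slow=0 fast=0: a[fast]=0, fast++
slow=0 fast=1: a[fast]=0, fast++
slow=0 fast=2: a[fast]=7≠0 swap→a[0]=7, slow++,fast++
slow=1 fast=3: a[fast]=7≠0 swap→a[1]=7, slow++,fast++
slow=2 fast=4: a[fast]=0, fast++
slow=2 fast=5: a[fast]=0, fast++

slow=2, fast=6, a=[7, 7, 0, 0, 0, 0, 8, 8]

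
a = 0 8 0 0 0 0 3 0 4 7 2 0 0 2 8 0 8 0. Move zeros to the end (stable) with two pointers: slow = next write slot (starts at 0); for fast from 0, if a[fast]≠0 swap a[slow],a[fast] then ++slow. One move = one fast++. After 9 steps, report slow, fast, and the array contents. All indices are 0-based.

slow=3, fast=9, a=[8, 3, 4, 0, 0, 0, 0, 0, 0, 7, 2, 0, 0, 2, 8, 0, 8, 0]

slow=0 fast=0: a[fast]=0, fast++
slow=0 fast=1: a[fast]=8≠0 swap→a[0]=8, slow++,fast++
slow=1 fast=2: a[fast]=0, fast++
slow=1 fast=3: a[fast]=0, fast++
slow=1 fast=4: a[fast]=0, fast++
slow=1 fast=5: a[fast]=0, fast++
slow=1 fast=6: a[fast]=3≠0 swap→a[1]=3, slow++,fast++
slow=2 fast=7: a[fast]=0, fast++
slow=2 fast=8: a[fast]=4≠0 swap→a[2]=4, slow++,fast++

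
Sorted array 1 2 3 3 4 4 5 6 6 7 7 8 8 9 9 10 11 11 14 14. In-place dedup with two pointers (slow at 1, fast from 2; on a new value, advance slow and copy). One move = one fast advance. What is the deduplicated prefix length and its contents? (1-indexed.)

slow=1 fast=2: a[fast]=2≠a[slow]=1 write a[2]=2, slow++,fast++
slow=2 fast=3: a[fast]=3≠a[slow]=2 write a[3]=3, slow++,fast++
slow=3 fast=4: a[fast]=3=a[slow] dup, fast++
slow=3 fast=5: a[fast]=4≠a[slow]=3 write a[4]=4, slow++,fast++
slow=4 fast=6: a[fast]=4=a[slow] dup, fast++
slow=4 fast=7: a[fast]=5≠a[slow]=4 write a[5]=5, slow++,fast++
slow=5 fast=8: a[fast]=6≠a[slow]=5 write a[6]=6, slow++,fast++
slow=6 fast=9: a[fast]=6=a[slow] dup, fast++
slow=6 fast=10: a[fast]=7≠a[slow]=6 write a[7]=7, slow++,fast++
slow=7 fast=11: a[fast]=7=a[slow] dup, fast++
slow=7 fast=12: a[fast]=8≠a[slow]=7 write a[8]=8, slow++,fast++
slow=8 fast=13: a[fast]=8=a[slow] dup, fast++
slow=8 fast=14: a[fast]=9≠a[slow]=8 write a[9]=9, slow++,fast++
slow=9 fast=15: a[fast]=9=a[slow] dup, fast++
slow=9 fast=16: a[fast]=10≠a[slow]=9 write a[10]=10, slow++,fast++
slow=10 fast=17: a[fast]=11≠a[slow]=10 write a[11]=11, slow++,fast++
slow=11 fast=18: a[fast]=11=a[slow] dup, fast++
slow=11 fast=19: a[fast]=14≠a[slow]=11 write a[12]=14, slow++,fast++
slow=12 fast=20: a[fast]=14=a[slow] dup, fast++

length 12; prefix = [1, 2, 3, 4, 5, 6, 7, 8, 9, 10, 11, 14]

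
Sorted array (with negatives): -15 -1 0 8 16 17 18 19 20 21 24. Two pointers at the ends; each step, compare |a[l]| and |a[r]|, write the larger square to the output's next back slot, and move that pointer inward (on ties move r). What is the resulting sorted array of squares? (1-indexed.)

l=1 r=11: |-15|<=|24| out[11]=576, r--
l=1 r=10: |-15|<=|21| out[10]=441, r--
l=1 r=9: |-15|<=|20| out[9]=400, r--
l=1 r=8: |-15|<=|19| out[8]=361, r--
l=1 r=7: |-15|<=|18| out[7]=324, r--
l=1 r=6: |-15|<=|17| out[6]=289, r--
l=1 r=5: |-15|<=|16| out[5]=256, r--
l=1 r=4: |-15|>|8| out[4]=225, l++
l=2 r=4: |-1|<=|8| out[3]=64, r--
l=2 r=3: |-1|>|0| out[2]=1, l++
l=3 r=3: |0|<=|0| out[1]=0, r--

[0, 1, 64, 225, 256, 289, 324, 361, 400, 441, 576]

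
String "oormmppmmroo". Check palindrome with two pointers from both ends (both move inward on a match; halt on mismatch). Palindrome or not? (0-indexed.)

palindrome

l=0 r=11: 'o'=='o', l++,r--
l=1 r=10: 'o'=='o', l++,r--
l=2 r=9: 'r'=='r', l++,r--
l=3 r=8: 'm'=='m', l++,r--
l=4 r=7: 'm'=='m', l++,r--
l=5 r=6: 'p'=='p', l++,r--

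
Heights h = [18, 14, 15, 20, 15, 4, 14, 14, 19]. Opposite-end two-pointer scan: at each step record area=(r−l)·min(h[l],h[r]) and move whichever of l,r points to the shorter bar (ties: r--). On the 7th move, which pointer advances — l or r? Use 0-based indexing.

[0,8] min(18,19)*8=144 best=144 * → l++
[1,8] min(14,19)*7=98 best=144 → l++
[2,8] min(15,19)*6=90 best=144 → l++
[3,8] min(20,19)*5=95 best=144 → r--
[3,7] min(20,14)*4=56 best=144 → r--
[3,6] min(20,14)*3=42 best=144 → r--
[3,5] min(20,4)*2=8 best=144 → r--

r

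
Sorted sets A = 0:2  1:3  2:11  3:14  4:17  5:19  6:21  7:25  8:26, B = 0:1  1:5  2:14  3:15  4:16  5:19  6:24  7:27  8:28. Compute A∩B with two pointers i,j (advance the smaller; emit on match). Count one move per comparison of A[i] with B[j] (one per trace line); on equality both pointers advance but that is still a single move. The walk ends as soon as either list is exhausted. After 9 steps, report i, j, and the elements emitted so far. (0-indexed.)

i=5, j=5, emitted=[14]

[i=0,j=0] 2>1 → j++
[i=0,j=1] 2<5 → i++
[i=1,j=1] 3<5 → i++
[i=2,j=1] 11>5 → j++
[i=2,j=2] 11<14 → i++
[i=3,j=2] 14==14 emit → i++,j++
[i=4,j=3] 17>15 → j++
[i=4,j=4] 17>16 → j++
[i=4,j=5] 17<19 → i++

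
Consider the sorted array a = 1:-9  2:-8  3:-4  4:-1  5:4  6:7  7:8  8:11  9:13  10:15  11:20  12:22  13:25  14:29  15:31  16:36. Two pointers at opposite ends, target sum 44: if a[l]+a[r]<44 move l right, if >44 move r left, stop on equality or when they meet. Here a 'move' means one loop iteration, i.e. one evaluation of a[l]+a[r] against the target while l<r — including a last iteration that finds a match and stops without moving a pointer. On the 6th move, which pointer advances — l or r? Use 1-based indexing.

l=1 r=16: -9+36=27 <44, l++
l=2 r=16: -8+36=28 <44, l++
l=3 r=16: -4+36=32 <44, l++
l=4 r=16: -1+36=35 <44, l++
l=5 r=16: 4+36=40 <44, l++
l=6 r=16: 7+36=43 <44, l++

l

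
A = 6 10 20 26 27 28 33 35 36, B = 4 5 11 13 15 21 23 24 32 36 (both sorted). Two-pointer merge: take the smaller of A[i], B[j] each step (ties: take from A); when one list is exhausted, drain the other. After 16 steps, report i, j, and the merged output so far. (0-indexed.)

i=7, j=9, merged so far=[4, 5, 6, 10, 11, 13, 15, 20, 21, 23, 24, 26, 27, 28, 32, 33]

[i=0,j=0] A[i]=6>B[j]=4 take 4 → j++
[i=0,j=1] A[i]=6>B[j]=5 take 5 → j++
[i=0,j=2] A[i]=6<=B[j]=11 take 6 → i++
[i=1,j=2] A[i]=10<=B[j]=11 take 10 → i++
[i=2,j=2] A[i]=20>B[j]=11 take 11 → j++
[i=2,j=3] A[i]=20>B[j]=13 take 13 → j++
[i=2,j=4] A[i]=20>B[j]=15 take 15 → j++
[i=2,j=5] A[i]=20<=B[j]=21 take 20 → i++
[i=3,j=5] A[i]=26>B[j]=21 take 21 → j++
[i=3,j=6] A[i]=26>B[j]=23 take 23 → j++
[i=3,j=7] A[i]=26>B[j]=24 take 24 → j++
[i=3,j=8] A[i]=26<=B[j]=32 take 26 → i++
[i=4,j=8] A[i]=27<=B[j]=32 take 27 → i++
[i=5,j=8] A[i]=28<=B[j]=32 take 28 → i++
[i=6,j=8] A[i]=33>B[j]=32 take 32 → j++
[i=6,j=9] A[i]=33<=B[j]=36 take 33 → i++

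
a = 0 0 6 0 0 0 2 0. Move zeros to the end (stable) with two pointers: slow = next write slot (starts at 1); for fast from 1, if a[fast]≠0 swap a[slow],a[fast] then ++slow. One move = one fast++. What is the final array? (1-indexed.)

[6, 2, 0, 0, 0, 0, 0, 0]

slow=1 fast=1: a[fast]=0, fast++
slow=1 fast=2: a[fast]=0, fast++
slow=1 fast=3: a[fast]=6≠0 swap→a[1]=6, slow++,fast++
slow=2 fast=4: a[fast]=0, fast++
slow=2 fast=5: a[fast]=0, fast++
slow=2 fast=6: a[fast]=0, fast++
slow=2 fast=7: a[fast]=2≠0 swap→a[2]=2, slow++,fast++
slow=3 fast=8: a[fast]=0, fast++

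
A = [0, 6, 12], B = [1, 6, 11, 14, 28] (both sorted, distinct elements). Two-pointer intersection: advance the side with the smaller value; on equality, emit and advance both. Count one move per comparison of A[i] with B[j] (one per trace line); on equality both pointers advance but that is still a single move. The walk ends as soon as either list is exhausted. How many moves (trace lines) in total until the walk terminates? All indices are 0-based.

i=0 j=0: 0<1, i++
i=1 j=0: 6>1, j++
i=1 j=1: 6==6 emit, i++,j++
i=2 j=2: 12>11, j++
i=2 j=3: 12<14, i++

5 moves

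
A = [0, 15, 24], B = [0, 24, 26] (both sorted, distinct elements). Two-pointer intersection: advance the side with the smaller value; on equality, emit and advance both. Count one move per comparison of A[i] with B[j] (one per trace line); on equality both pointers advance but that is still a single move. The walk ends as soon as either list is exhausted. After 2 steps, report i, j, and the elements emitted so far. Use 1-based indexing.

[i=1,j=1] 0==0 emit → i++,j++
[i=2,j=2] 15<24 → i++

i=3, j=2, emitted=[0]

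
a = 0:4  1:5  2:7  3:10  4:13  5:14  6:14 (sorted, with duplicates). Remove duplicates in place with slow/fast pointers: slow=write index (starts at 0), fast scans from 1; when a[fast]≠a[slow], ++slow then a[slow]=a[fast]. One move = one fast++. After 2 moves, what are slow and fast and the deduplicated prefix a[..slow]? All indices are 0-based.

slow=2, fast=3, prefix=[4, 5, 7]

slow=0 fast=1: a[fast]=5≠a[slow]=4 write a[1]=5, slow++,fast++
slow=1 fast=2: a[fast]=7≠a[slow]=5 write a[2]=7, slow++,fast++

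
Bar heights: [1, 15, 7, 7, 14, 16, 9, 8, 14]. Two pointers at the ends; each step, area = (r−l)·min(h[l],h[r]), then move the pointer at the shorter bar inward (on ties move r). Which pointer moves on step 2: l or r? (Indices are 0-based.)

[0,8] min(1,14)*8=8 best=8 * → l++
[1,8] min(15,14)*7=98 best=98 * → r--

r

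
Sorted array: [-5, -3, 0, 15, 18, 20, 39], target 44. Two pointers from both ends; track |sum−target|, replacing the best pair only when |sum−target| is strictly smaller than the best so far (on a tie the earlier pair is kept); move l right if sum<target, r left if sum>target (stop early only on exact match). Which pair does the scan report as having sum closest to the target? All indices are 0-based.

[0,6] -5+39=34 d=10 * → l++
[1,6] -3+39=36 d=8 * → l++
[2,6] 0+39=39 d=5 * → l++
[3,6] 15+39=54 d=10 → r--
[3,5] 15+20=35 d=9 → l++
[4,5] 18+20=38 d=6 → l++

pair (0, 39) with sum 39 (|Δ|=5)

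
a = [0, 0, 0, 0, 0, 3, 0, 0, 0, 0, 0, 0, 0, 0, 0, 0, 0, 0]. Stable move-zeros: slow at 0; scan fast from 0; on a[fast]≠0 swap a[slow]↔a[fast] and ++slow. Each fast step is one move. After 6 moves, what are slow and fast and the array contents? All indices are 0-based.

(s=0,f=0) a[fast]=0 → fast++
(s=0,f=1) a[fast]=0 → fast++
(s=0,f=2) a[fast]=0 → fast++
(s=0,f=3) a[fast]=0 → fast++
(s=0,f=4) a[fast]=0 → fast++
(s=0,f=5) a[fast]=3≠0 swap→a[0]=3 → slow++,fast++

slow=1, fast=6, a=[3, 0, 0, 0, 0, 0, 0, 0, 0, 0, 0, 0, 0, 0, 0, 0, 0, 0]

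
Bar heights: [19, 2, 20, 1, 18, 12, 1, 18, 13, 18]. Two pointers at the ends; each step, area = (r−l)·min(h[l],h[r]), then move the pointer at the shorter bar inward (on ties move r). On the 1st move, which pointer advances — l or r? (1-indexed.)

r

[1,10] min(19,18)*9=162 best=162 * → r--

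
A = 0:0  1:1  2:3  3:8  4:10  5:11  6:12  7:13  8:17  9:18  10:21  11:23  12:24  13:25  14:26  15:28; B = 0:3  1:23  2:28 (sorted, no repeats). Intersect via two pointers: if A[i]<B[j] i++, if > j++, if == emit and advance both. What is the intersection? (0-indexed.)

i=0 j=0: 0<3, i++
i=1 j=0: 1<3, i++
i=2 j=0: 3==3 emit, i++,j++
i=3 j=1: 8<23, i++
i=4 j=1: 10<23, i++
i=5 j=1: 11<23, i++
i=6 j=1: 12<23, i++
i=7 j=1: 13<23, i++
i=8 j=1: 17<23, i++
i=9 j=1: 18<23, i++
i=10 j=1: 21<23, i++
i=11 j=1: 23==23 emit, i++,j++
i=12 j=2: 24<28, i++
i=13 j=2: 25<28, i++
i=14 j=2: 26<28, i++
i=15 j=2: 28==28 emit, i++,j++

intersection = [3, 23, 28]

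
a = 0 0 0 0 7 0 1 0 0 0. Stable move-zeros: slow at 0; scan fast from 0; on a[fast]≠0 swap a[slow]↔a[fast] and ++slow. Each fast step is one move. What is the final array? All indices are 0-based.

[7, 1, 0, 0, 0, 0, 0, 0, 0, 0]

slow=0 fast=0: a[fast]=0, fast++
slow=0 fast=1: a[fast]=0, fast++
slow=0 fast=2: a[fast]=0, fast++
slow=0 fast=3: a[fast]=0, fast++
slow=0 fast=4: a[fast]=7≠0 swap→a[0]=7, slow++,fast++
slow=1 fast=5: a[fast]=0, fast++
slow=1 fast=6: a[fast]=1≠0 swap→a[1]=1, slow++,fast++
slow=2 fast=7: a[fast]=0, fast++
slow=2 fast=8: a[fast]=0, fast++
slow=2 fast=9: a[fast]=0, fast++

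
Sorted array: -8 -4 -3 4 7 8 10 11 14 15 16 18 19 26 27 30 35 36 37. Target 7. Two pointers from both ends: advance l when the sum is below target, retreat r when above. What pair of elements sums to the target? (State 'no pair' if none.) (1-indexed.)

(-8, 15)

[1,19] -8+37=29 >7 → r--
[1,18] -8+36=28 >7 → r--
[1,17] -8+35=27 >7 → r--
[1,16] -8+30=22 >7 → r--
[1,15] -8+27=19 >7 → r--
[1,14] -8+26=18 >7 → r--
[1,13] -8+19=11 >7 → r--
[1,12] -8+18=10 >7 → r--
[1,11] -8+16=8 >7 → r--
[1,10] -8+15=7 → found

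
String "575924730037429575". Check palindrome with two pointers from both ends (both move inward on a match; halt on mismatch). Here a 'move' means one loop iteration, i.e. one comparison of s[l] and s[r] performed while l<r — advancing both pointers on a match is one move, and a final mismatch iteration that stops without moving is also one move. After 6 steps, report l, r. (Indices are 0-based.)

l=6, r=11

[0,17] '5'=='5' → l++,r--
[1,16] '7'=='7' → l++,r--
[2,15] '5'=='5' → l++,r--
[3,14] '9'=='9' → l++,r--
[4,13] '2'=='2' → l++,r--
[5,12] '4'=='4' → l++,r--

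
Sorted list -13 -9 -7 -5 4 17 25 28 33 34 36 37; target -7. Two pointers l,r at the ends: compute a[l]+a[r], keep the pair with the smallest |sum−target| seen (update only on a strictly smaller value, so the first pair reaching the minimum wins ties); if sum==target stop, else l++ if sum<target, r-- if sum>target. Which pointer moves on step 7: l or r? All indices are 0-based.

l=0 r=11: -13+37=24 d=31 *, r--
l=0 r=10: -13+36=23 d=30 *, r--
l=0 r=9: -13+34=21 d=28 *, r--
l=0 r=8: -13+33=20 d=27 *, r--
l=0 r=7: -13+28=15 d=22 *, r--
l=0 r=6: -13+25=12 d=19 *, r--
l=0 r=5: -13+17=4 d=11 *, r--

r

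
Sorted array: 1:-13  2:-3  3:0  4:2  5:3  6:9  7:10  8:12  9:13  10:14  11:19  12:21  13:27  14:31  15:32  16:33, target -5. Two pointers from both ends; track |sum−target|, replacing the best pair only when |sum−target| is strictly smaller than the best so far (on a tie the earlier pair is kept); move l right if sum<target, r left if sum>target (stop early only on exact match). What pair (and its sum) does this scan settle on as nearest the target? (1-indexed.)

l=1 r=16: -13+33=20 d=25 *, r--
l=1 r=15: -13+32=19 d=24 *, r--
l=1 r=14: -13+31=18 d=23 *, r--
l=1 r=13: -13+27=14 d=19 *, r--
l=1 r=12: -13+21=8 d=13 *, r--
l=1 r=11: -13+19=6 d=11 *, r--
l=1 r=10: -13+14=1 d=6 *, r--
l=1 r=9: -13+13=0 d=5 *, r--
l=1 r=8: -13+12=-1 d=4 *, r--
l=1 r=7: -13+10=-3 d=2 *, r--
l=1 r=6: -13+9=-4 d=1 *, r--
l=1 r=5: -13+3=-10 d=5, l++
l=2 r=5: -3+3=0 d=5, r--
l=2 r=4: -3+2=-1 d=4, r--
l=2 r=3: -3+0=-3 d=2, r--

pair (-13, 9) with sum -4 (|Δ|=1)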